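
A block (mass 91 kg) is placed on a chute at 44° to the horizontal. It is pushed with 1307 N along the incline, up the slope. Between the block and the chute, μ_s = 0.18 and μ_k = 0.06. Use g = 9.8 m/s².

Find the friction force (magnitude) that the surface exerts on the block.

Perpendicular to the surface, N = m g cos θ = 91·9.8·cos 44° = 641.5 N.
The friction needed for equilibrium is m g sin θ − P = 619.5 − 1307 = -687.5 N, measured positive up-slope.
Maximum static friction available: μ_s N = 0.18 × 641.5 = 115.5 N.
|-687.5| exceeds 115.5 N, so the block slips up-slope; friction is kinetic, f = μ_k N = 0.06×641.5 = 38.5 N.

f ≈ 38.5 N (down the incline)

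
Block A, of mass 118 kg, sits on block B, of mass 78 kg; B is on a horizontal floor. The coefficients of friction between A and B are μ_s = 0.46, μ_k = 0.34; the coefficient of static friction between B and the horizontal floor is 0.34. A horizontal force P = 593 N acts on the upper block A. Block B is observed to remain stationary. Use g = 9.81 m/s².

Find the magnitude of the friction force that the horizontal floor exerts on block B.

f ≈ 394 N

Between the blocks, N₁ = m_A g = 1158 N.
Maximum static friction on A from B: μ_s N₁ = 0.46×1158 = 532.5 N.
P = 593 N exceeds that limit, so A slips over B and the interface friction becomes kinetic: f₁ = μ_k N₁ = 0.34×1158 = 394 N.
B experiences an equal 394 N forward from A (third law). B is in equilibrium, so the floor supplies f₂ = 394 N of static friction (limit μ_s(m_A+m_B)g = 653.7 N, not exceeded).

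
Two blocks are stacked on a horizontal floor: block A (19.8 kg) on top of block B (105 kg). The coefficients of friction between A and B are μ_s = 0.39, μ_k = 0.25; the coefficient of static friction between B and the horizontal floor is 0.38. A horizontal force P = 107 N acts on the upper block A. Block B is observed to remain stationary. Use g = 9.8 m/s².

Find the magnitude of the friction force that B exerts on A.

f ≈ 48.5 N

The normal force B exerts on A is simply A's weight, N₁ = 194 N.
Maximum static friction on A from B: μ_s N₁ = 0.39×194 = 75.68 N.
Since P = 107 N > 75.68 N, A slides on B; the A–B friction is kinetic: f₁ = μ_k N₁ = 0.25×194 = 48.5 N.
B experiences an equal 48.5 N forward from A (third law). B is in equilibrium, so the floor supplies f₂ = 48.5 N of static friction (limit μ_s(m_A+m_B)g = 464.8 N, not exceeded).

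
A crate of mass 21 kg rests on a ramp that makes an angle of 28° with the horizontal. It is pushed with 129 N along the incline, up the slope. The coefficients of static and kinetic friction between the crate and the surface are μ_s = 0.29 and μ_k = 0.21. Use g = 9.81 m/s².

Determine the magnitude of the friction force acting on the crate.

f ≈ 32.3 N (down the incline)

Normal force: N = m g cos θ = 21 × 9.81 × cos 28° = 181.9 N.
The friction needed for equilibrium is m g sin θ − P = 96.72 − 129 = -32.28 N, measured positive up-slope.
The static-friction ceiling is μ_s N = 0.29 × 181.9 = 52.75 N.
Since |-32.28| ≤ 52.75 N, static friction is sufficient; f equals the required value, not μ_s N.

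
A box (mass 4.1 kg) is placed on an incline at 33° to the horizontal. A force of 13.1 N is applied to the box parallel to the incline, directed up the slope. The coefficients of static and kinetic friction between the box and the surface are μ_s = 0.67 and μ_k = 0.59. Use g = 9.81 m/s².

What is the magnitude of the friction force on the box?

f ≈ 8.81 N (up the incline)

The normal reaction is N = m g cos θ = 33.73 N.
For equilibrium along the incline the friction force must supply f = m g sin θ − P = 21.91 − 13.1 = 8.806 N (positive meaning up-slope).
Maximum static friction available: μ_s N = 0.67 × 33.73 = 22.6 N.
Since |8.806| ≤ 22.6 N, the box remains in static equilibrium and friction takes exactly the required value.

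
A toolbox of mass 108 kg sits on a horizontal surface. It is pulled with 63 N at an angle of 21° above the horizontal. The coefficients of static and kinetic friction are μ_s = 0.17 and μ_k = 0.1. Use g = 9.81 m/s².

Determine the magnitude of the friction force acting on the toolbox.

The vertical component of P reduces the normal force: N = m g − P sin α = 1059 − 22.58 = 1037 N.
For equilibrium, f = P cos α = 63×cos 21° = 58.82 N.
The static-friction limit is μ_s N = 176.3 N.
Since 58.82 N does not exceed the limit, the toolbox stays at rest and f = 58.8 N.

f ≈ 58.8 N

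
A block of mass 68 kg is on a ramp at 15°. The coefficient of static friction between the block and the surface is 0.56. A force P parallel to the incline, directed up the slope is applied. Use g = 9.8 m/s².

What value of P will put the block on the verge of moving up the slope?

P ≈ 533 N

At impending motion up the slope, friction acts down-slope at its limit: f = μ_s N.
P is parallel to the surface, so N = m g cos θ = 644 N.
Along the incline: P = m g sin θ + μ_s N = 172 + 0.56×644 = 533 N.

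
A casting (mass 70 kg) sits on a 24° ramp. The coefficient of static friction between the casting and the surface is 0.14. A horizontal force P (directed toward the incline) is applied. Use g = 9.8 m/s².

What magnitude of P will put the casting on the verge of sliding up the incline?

P ≈ 428 N

At impending motion up the slope, friction acts down-slope at its limit: f = μ_s N.
Perpendicular to the incline: N = m g cos θ + P sin θ.
Along the incline: P cos θ = m g sin θ + μ_s N = m g sin θ + μ_s (m g cos θ + P sin θ).
Solving, P (cos θ − μ_s sin θ) = m g (sin θ + μ_s cos θ), so P = 70×9.8×(sin 24° + 0.14 cos 24°)/(cos 24° − 0.14 sin 24°) = 686×0.5346/0.8566 = 428 N.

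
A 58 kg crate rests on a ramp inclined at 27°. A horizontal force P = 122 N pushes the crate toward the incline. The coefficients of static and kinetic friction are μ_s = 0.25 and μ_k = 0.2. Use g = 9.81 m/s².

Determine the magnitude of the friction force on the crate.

f ≈ 112 N (up the incline)

The horizontal push has a component P sin θ into the surface, so N = m g cos θ + P sin θ = 507 + 55.39 = 562.4 N.
Parallel to the incline: P cos θ − m g sin θ = 108.7 − 258.3 = -149.6 N; the friction needed to balance this is 149.6 N acting up the slope.
The limit of static friction is μ_s N = 140.6 N.
|f_req| = 149.6 > 140.6 N → the crate slides down the incline; f = μ_k N = 0.2 × 562.4 = 112 N.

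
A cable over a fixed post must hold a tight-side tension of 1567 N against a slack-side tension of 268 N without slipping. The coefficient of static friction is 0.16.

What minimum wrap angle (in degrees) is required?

T₂/T₁ = e^{μβ} → β = ln(T₂/T₁)/μ.
β = ln(1567/268)/0.16 = 1.766/0.16 = 11.04 rad.
In degrees: β = 11.04 × 180/π = 632°.

β_min ≈ 632°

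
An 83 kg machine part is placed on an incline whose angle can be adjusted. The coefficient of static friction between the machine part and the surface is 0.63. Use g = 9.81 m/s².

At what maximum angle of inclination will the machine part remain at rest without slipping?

θ_max ≈ 32.2°

At the slip threshold, m g sin θ = μ_s · m g cos θ, so tan θ = μ_s.
θ_max = arctan(0.63) = 32.2°.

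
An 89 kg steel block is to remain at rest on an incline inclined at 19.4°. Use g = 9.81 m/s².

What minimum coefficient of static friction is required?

μ_s,min ≈ 0.352

At the slip threshold m g sin θ = μ_s m g cos θ, so μ_s,min = tan θ.
μ_s,min = tan 19.4° = 0.352.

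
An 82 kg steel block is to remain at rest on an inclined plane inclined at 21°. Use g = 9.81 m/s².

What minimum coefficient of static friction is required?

At the slip threshold m g sin θ = μ_s m g cos θ, so μ_s,min = tan θ.
μ_s,min = tan 21° = 0.384.

μ_s,min ≈ 0.384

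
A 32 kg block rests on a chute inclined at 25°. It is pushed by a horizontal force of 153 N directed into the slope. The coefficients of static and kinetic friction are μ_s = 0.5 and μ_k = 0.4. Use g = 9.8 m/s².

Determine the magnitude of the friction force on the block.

f ≈ 6.13 N (down the incline)

Resolve perpendicular to the incline: N = m g cos θ + P sin θ = 32×9.8×cos 25° + 153×sin 25° = 348.9 N.
Along the incline, the net driving force (taking up-slope positive) is P cos θ − m g sin θ = 138.7 − 132.5 = 6.132 N, so equilibrium requires friction f = -6.132 N (down-slope).
Maximum static friction: μ_s N = 0.5 × 348.9 = 174.4 N.
|f_req| = 6.132 ≤ 174.4 N → the block is in equilibrium; friction equals the required value.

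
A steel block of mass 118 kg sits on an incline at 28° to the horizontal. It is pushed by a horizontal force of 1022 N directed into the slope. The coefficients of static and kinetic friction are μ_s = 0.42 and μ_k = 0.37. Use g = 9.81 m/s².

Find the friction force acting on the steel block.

Normal direction: N = m g cos θ + P sin θ = 1502 N.
Along the incline, the net driving force (taking up-slope positive) is P cos θ − m g sin θ = 902.4 − 543.5 = 358.9 N, so equilibrium requires friction f = -358.9 N (down-slope).
Maximum static friction: μ_s N = 0.42 × 1502 = 630.8 N.
Since 358.9 N is within the 630.8 N limit, the steel block stays put and friction is exactly 359 N.

f ≈ 359 N (down the incline)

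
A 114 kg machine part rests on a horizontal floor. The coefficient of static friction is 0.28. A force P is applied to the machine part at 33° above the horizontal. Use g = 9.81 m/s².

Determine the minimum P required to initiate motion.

P ≈ 316 N

N = m g − P sin α (the pull lifts the machine part).
At impending slip, P cos α = μ_s N = μ_s (m g − P sin α).
Solving: P (cos α + μ_s sin α) = μ_s m g → P = 0.28×1120/(cos 33° + 0.28 sin 33°) = 313/0.9912 = 316 N.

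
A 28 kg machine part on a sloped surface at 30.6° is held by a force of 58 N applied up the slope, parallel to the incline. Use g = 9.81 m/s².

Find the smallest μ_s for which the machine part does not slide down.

N = m g cos θ = 236.4 N.
Friction must make up the shortfall along the incline: f = m g sin θ − P = 139.8 − 58 = 81.82 N.
At the threshold f = μ_s N, so μ_s,min = 81.82/236.4 = 0.346.

μ_s,min ≈ 0.346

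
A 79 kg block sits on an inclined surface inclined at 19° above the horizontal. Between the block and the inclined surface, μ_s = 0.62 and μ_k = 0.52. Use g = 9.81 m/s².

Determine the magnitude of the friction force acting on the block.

f ≈ 252 N (up the incline)

Perpendicular to the surface, N = m g cos θ = 79·9.81·cos 19° = 732.8 N.
Along the slope the weight component is m g sin θ = 252.3 N; friction must supply exactly this, acting up-slope.
The static-friction ceiling is μ_s N = 0.62 × 732.8 = 454.3 N.
Since |252.3| ≤ 454.3 N, static friction is sufficient; f equals the required value, not μ_s N.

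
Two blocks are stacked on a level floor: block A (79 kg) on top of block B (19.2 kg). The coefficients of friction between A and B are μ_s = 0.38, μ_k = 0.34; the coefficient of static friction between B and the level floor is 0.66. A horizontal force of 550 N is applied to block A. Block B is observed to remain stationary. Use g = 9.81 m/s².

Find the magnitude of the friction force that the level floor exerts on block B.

f ≈ 263 N

The normal force B exerts on A is simply A's weight, N₁ = 775 N.
Maximum static friction on A from B: μ_s N₁ = 0.38×775 = 294.5 N.
Since P = 550 N > 294.5 N, A slides on B; the A–B friction is kinetic: f₁ = μ_k N₁ = 0.34×775 = 263 N.
B experiences an equal 263 N forward from A (third law). B is in equilibrium, so the floor supplies f₂ = 263 N of static friction (limit μ_s(m_A+m_B)g = 635.8 N, not exceeded).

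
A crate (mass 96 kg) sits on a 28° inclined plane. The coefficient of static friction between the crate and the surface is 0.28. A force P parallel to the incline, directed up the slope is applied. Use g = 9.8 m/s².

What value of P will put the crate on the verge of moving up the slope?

P ≈ 674 N

At impending motion up the slope, friction acts down-slope at its limit: f = μ_s N.
P is parallel to the surface, so N = m g cos θ = 831 N.
Along the incline: P = m g sin θ + μ_s N = 442 + 0.28×831 = 674 N.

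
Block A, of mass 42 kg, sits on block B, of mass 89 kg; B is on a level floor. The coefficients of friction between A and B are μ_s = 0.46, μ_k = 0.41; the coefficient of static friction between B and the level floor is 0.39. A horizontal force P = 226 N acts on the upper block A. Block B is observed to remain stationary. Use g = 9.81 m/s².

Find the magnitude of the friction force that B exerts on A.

f ≈ 169 N

The normal force B exerts on A is simply A's weight, N₁ = 412 N.
So the A–B interface can sustain at most μ_s N₁ = 189.5 N of static friction.
P = 226 N exceeds that limit, so A slips over B and the interface friction becomes kinetic: f₁ = μ_k N₁ = 0.41×412 = 169 N.
B experiences an equal 169 N forward from A (third law). B is in equilibrium, so the floor supplies f₂ = 169 N of static friction (limit μ_s(m_A+m_B)g = 501.2 N, not exceeded).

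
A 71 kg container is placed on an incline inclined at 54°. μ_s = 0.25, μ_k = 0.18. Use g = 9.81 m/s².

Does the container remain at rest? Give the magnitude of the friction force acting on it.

f ≈ 73.7 N

N = m g cos θ = 409 N.
Down-slope weight component: m g sin θ = 563 N.
μ_s N = 102 N.
563 > 102 N, so it slides; kinetic friction f = μ_k N = 0.18×409 = 73.7 N.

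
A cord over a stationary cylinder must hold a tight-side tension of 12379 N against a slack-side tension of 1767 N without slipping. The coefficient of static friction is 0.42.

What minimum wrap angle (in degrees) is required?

β_min ≈ 266°

T₂/T₁ = e^{μβ} → β = ln(T₂/T₁)/μ.
β = ln(12379/1767)/0.42 = 1.947/0.42 = 4.635 rad.
In degrees: β = 4.635 × 180/π = 266°.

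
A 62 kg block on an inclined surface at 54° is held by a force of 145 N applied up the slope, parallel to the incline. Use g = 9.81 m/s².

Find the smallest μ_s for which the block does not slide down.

N = m g cos θ = 357.5 N.
Friction must make up the shortfall along the incline: f = m g sin θ − P = 492.1 − 145 = 347.1 N.
At the threshold f = μ_s N, so μ_s,min = 347.1/357.5 = 0.971.

μ_s,min ≈ 0.971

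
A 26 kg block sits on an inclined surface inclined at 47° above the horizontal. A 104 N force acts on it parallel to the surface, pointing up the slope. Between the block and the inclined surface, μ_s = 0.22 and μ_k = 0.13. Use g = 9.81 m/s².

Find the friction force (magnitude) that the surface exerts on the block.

f ≈ 22.6 N (up the incline)

Perpendicular to the surface, N = m g cos θ = 26·9.81·cos 47° = 174 N.
Parallel to the incline, ΣF = 0 gives f = m g sin θ − P = 186.5 − 104 = 82.54 N (up-slope positive).
Static friction can supply at most μ_s N = 38.27 N.
Since |82.54| > 38.27 N, static friction cannot hold it; the block slides down the incline and kinetic friction applies: f = μ_k N = 0.13 × 174 = 22.6 N.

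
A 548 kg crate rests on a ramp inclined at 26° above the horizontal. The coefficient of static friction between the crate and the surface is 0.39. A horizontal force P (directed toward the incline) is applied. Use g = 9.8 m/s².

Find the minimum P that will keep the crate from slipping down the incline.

P_min ≈ 441 N

The crate tends to slide down (tan θ > μ_s), so at the point of impending slip friction acts up-slope at its limit: f = μ_s N.
Perpendicular to the incline: N = m g cos θ + P sin θ.
Along the incline: P cos θ + μ_s N = m g sin θ, i.e. P cos θ + μ_s (m g cos θ + P sin θ) = m g sin θ.
Solving, P (cos θ + μ_s sin θ) = m g (sin θ − μ_s cos θ), so P = 5370×0.08784/1.07 = 441 N.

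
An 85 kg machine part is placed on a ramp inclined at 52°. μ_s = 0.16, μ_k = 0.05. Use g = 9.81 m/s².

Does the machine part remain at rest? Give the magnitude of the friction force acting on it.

f ≈ 25.7 N

N = m g cos θ = 513 N.
Down-slope weight component: m g sin θ = 657 N.
μ_s N = 82.1 N.
657 > 82.1 N, so it slides; kinetic friction f = μ_k N = 0.05×513 = 25.7 N.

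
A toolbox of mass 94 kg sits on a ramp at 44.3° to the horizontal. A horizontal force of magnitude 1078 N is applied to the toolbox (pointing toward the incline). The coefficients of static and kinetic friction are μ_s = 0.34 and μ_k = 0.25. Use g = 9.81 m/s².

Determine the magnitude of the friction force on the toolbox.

Resolve perpendicular to the incline: N = m g cos θ + P sin θ = 94×9.81×cos 44.3° + 1078×sin 44.3° = 1413 N.
Along the incline, the net driving force (taking up-slope positive) is P cos θ − m g sin θ = 771.5 − 644 = 127.5 N, so equilibrium requires friction f = -127.5 N (down-slope).
Maximum static friction: μ_s N = 0.34 × 1413 = 480.4 N.
|f_req| = 127.5 ≤ 480.4 N → the toolbox is in equilibrium; friction equals the required value.

f ≈ 127 N (down the incline)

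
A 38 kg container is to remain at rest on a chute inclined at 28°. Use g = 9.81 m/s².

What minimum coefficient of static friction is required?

μ_s,min ≈ 0.532

At the slip threshold m g sin θ = μ_s m g cos θ, so μ_s,min = tan θ.
μ_s,min = tan 28° = 0.532.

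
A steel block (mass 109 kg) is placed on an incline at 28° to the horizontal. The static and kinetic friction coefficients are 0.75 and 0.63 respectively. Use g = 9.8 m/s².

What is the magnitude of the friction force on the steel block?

f ≈ 501 N (up the incline)

Perpendicular to the surface, N = m g cos θ = 109·9.8·cos 28° = 943.2 N.
For equilibrium along the incline, friction must balance the weight component: f = m g sin θ = 501.5 N up the slope.
The static-friction ceiling is μ_s N = 0.75 × 943.2 = 707.4 N.
Since |501.5| ≤ 707.4 N, the steel block remains in static equilibrium and friction takes exactly the required value.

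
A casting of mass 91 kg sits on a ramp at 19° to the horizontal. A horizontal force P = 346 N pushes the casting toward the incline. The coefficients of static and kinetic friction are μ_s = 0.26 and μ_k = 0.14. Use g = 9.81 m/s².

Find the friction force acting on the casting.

Normal direction: N = m g cos θ + P sin θ = 956.7 N.
Along the incline, the net driving force (taking up-slope positive) is P cos θ − m g sin θ = 327.1 − 290.6 = 36.51 N, so equilibrium requires friction f = -36.51 N (down-slope).
Maximum static friction: μ_s N = 0.26 × 956.7 = 248.7 N.
|f_req| = 36.51 ≤ 248.7 N → the casting is in equilibrium; friction equals the required value.

f ≈ 36.5 N (down the incline)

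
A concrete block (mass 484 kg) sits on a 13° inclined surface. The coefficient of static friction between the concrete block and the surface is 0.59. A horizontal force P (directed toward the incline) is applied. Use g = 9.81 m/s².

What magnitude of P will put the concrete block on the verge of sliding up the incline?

At impending motion up the slope, friction acts down-slope at its limit: f = μ_s N.
Perpendicular to the incline: N = m g cos θ + P sin θ.
Along the incline: P cos θ = m g sin θ + μ_s N = m g sin θ + μ_s (m g cos θ + P sin θ).
Solving, P (cos θ − μ_s sin θ) = m g (sin θ + μ_s cos θ), so P = 484×9.81×(sin 13° + 0.59 cos 13°)/(cos 13° − 0.59 sin 13°) = 4750×0.7998/0.8416 = 4510 N.

P ≈ 4510 N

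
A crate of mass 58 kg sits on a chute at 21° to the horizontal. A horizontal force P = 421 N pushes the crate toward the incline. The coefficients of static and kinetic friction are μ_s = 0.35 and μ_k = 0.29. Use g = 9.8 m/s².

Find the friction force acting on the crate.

The horizontal push has a component P sin θ into the surface, so N = m g cos θ + P sin θ = 530.6 + 150.9 = 681.5 N.
Along the incline, the net driving force (taking up-slope positive) is P cos θ − m g sin θ = 393 − 203.7 = 189.3 N, so equilibrium requires friction f = -189.3 N (down-slope).
Maximum static friction: μ_s N = 0.35 × 681.5 = 238.5 N.
Since 189.3 N is within the 238.5 N limit, the crate stays put and friction is exactly 189 N.

f ≈ 189 N (down the incline)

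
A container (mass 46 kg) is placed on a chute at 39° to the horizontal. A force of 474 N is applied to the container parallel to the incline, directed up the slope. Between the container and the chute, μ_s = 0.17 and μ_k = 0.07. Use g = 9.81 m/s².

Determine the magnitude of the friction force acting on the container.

f ≈ 24.5 N (down the incline)

The normal reaction is N = m g cos θ = 350.7 N.
The friction needed for equilibrium is m g sin θ − P = 284 − 474 = -190 N, measured positive up-slope.
Maximum static friction available: μ_s N = 0.17 × 350.7 = 59.62 N.
Since |-190| > 59.62 N, static friction cannot hold it; the container slides up the incline and kinetic friction applies: f = μ_k N = 0.07 × 350.7 = 24.5 N.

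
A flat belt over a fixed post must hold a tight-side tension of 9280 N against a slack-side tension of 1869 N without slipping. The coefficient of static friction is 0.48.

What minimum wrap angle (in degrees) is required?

T₂/T₁ = e^{μβ} → β = ln(T₂/T₁)/μ.
β = ln(9280/1869)/0.48 = 1.602/0.48 = 3.338 rad.
In degrees: β = 3.338 × 180/π = 191°.

β_min ≈ 191°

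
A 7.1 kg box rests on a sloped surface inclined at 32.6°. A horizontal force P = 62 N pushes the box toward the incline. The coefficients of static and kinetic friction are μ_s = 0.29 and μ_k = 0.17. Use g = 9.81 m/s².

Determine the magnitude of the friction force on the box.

f ≈ 14.7 N (down the incline)

The horizontal push has a component P sin θ into the surface, so N = m g cos θ + P sin θ = 58.68 + 33.4 = 92.08 N.
Along the incline, the net driving force (taking up-slope positive) is P cos θ − m g sin θ = 52.23 − 37.53 = 14.71 N, so equilibrium requires friction f = -14.71 N (down-slope).
Maximum static friction: μ_s N = 0.29 × 92.08 = 26.7 N.
|f_req| = 14.71 ≤ 26.7 N → the box is in equilibrium; friction equals the required value.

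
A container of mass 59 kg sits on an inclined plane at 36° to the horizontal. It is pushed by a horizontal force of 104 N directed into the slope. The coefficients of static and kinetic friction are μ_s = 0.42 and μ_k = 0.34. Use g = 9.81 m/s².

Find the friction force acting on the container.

Resolve perpendicular to the incline: N = m g cos θ + P sin θ = 59×9.81×cos 36° + 104×sin 36° = 529.4 N.
Parallel to the incline: P cos θ − m g sin θ = 84.14 − 340.2 = -256.1 N; the friction needed to balance this is 256.1 N acting up the slope.
The limit of static friction is μ_s N = 222.3 N.
|f_req| = 256.1 > 222.3 N → the container slides down the incline; f = μ_k N = 0.34 × 529.4 = 180 N.

f ≈ 180 N (up the incline)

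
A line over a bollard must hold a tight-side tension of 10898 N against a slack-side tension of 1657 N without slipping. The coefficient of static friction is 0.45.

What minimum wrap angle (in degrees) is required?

T₂/T₁ = e^{μβ} → β = ln(T₂/T₁)/μ.
β = ln(10898/1657)/0.45 = 1.884/0.45 = 4.186 rad.
In degrees: β = 4.186 × 180/π = 240°.

β_min ≈ 240°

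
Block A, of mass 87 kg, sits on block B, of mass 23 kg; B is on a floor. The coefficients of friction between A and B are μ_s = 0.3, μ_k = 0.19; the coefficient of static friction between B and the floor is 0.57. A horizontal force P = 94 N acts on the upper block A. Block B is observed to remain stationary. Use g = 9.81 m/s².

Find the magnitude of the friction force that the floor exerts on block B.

f ≈ 94 N

The normal force B exerts on A is simply A's weight, N₁ = 853.5 N.
Maximum static friction on A from B: μ_s N₁ = 0.3×853.5 = 256 N.
Since P = 94 N ≤ 256 N, A does not slip on B; friction on A equals P = 94 N.
By Newton's third law B feels 94 N forward from A. With B stationary, the floor's static friction on B balances it: f₂ = 94 N (well within μ_s(m_A+m_B)g = 615.1 N).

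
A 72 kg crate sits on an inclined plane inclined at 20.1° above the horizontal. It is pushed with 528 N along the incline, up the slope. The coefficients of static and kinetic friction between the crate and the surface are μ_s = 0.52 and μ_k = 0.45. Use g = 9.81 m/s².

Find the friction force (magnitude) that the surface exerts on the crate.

The normal reaction is N = m g cos θ = 663.3 N.
The friction needed for equilibrium is m g sin θ − P = 242.7 − 528 = -285.3 N, measured positive up-slope.
The static-friction ceiling is μ_s N = 0.52 × 663.3 = 344.9 N.
Since |-285.3| ≤ 344.9 N, static friction is sufficient; f equals the required value, not μ_s N.

f ≈ 285 N (down the incline)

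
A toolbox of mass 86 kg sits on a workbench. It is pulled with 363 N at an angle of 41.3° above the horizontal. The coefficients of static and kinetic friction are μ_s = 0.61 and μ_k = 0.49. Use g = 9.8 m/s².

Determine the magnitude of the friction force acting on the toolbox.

f ≈ 273 N

N = m g − P sin α = 842.8 − 363×sin 41.3° = 603.2 N.
For equilibrium, f = P cos α = 363×cos 41.3° = 272.7 N.
μ_s N = 0.61 × 603.2 = 368 N.
Since 272.7 N does not exceed the limit, the toolbox stays at rest and f = 273 N.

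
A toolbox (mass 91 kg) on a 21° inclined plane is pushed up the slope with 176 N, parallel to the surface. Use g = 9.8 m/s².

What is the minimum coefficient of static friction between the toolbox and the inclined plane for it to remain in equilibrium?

N = m g cos θ = 832.6 N.
Friction must make up the shortfall along the incline: f = m g sin θ − P = 319.6 − 176 = 143.6 N.
At the threshold f = μ_s N, so μ_s,min = 143.6/832.6 = 0.172.

μ_s,min ≈ 0.172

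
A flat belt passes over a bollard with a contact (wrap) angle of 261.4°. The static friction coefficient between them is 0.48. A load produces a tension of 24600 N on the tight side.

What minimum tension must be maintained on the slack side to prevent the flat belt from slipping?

Capstan equation at impending slip: T_tight/T_slack = e^{μβ}.
β = 261.4° = 4.562 rad; e^{μβ} = e^{0.48×4.562} = 8.934.
T_slack = T_tight / e^{μβ} = 24600 / 8.934 = 2750 N.

T_min ≈ 2750 N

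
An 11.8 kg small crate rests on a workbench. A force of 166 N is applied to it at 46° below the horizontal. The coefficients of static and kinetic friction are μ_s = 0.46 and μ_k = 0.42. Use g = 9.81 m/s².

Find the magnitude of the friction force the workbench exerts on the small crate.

The vertical component of P adds to the normal force: N = m g + P sin α = 115.8 + 119.4 = 235.2 N.
For equilibrium, f = P cos α = 166×cos 46° = 115.3 N.
μ_s N = 0.46 × 235.2 = 108.2 N.
The required friction exceeds μ_s N, so the small crate moves and f = μ_k N = 98.8 N.

f ≈ 98.8 N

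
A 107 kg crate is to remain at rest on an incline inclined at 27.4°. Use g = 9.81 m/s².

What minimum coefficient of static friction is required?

At the slip threshold m g sin θ = μ_s m g cos θ, so μ_s,min = tan θ.
μ_s,min = tan 27.4° = 0.518.

μ_s,min ≈ 0.518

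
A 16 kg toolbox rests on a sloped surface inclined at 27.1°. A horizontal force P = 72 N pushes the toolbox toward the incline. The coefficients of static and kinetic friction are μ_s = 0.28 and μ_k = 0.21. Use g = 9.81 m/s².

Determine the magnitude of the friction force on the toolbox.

f ≈ 7.41 N (up the incline)

Resolve perpendicular to the incline: N = m g cos θ + P sin θ = 16×9.81×cos 27.1° + 72×sin 27.1° = 172.5 N.
Along the incline, the net driving force (taking up-slope positive) is P cos θ − m g sin θ = 64.1 − 71.5 = -7.407 N, so equilibrium requires friction f = 7.407 N (up-slope).
The limit of static friction is μ_s N = 48.31 N.
Since 7.407 N is within the 48.31 N limit, the toolbox stays put and friction is exactly 7.41 N.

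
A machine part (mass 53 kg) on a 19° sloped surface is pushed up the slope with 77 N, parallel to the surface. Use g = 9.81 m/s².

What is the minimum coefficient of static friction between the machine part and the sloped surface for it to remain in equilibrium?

N = m g cos θ = 491.6 N.
Friction must make up the shortfall along the incline: f = m g sin θ − P = 169.3 − 77 = 92.27 N.
At the threshold f = μ_s N, so μ_s,min = 92.27/491.6 = 0.188.

μ_s,min ≈ 0.188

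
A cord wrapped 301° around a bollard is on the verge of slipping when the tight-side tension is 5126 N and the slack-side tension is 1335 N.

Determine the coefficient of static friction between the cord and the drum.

T₂/T₁ = e^{μβ} → μ = ln(T₂/T₁)/β.
β = 301° = 5.253 rad.
μ = ln(5126/1335)/5.253 = ln(3.84)/5.253 = 0.256.

μ ≈ 0.256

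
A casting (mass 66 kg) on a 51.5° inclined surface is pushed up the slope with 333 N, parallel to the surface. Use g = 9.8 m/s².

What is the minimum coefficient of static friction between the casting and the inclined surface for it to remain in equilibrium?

μ_s,min ≈ 0.43

N = m g cos θ = 402.6 N.
Friction must make up the shortfall along the incline: f = m g sin θ − P = 506.2 − 333 = 173.2 N.
At the threshold f = μ_s N, so μ_s,min = 173.2/402.6 = 0.43.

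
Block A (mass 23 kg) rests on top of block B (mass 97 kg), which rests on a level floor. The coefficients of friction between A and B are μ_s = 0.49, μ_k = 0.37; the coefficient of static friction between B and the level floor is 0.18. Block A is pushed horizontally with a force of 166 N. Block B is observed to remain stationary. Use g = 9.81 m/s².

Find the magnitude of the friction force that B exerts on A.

f ≈ 83.5 N

The normal force B exerts on A is simply A's weight, N₁ = 225.6 N.
So the A–B interface can sustain at most μ_s N₁ = 110.6 N of static friction.
P = 166 N exceeds that limit, so A slips over B and the interface friction becomes kinetic: f₁ = μ_k N₁ = 0.37×225.6 = 83.5 N.
By Newton's third law B feels 83.5 N forward from A. With B stationary, the floor's static friction on B balances it: f₂ = 83.5 N (well within μ_s(m_A+m_B)g = 211.9 N).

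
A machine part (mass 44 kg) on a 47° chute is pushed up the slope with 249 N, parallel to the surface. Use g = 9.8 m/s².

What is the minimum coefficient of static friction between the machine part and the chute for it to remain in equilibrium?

μ_s,min ≈ 0.226

N = m g cos θ = 294.1 N.
Friction must make up the shortfall along the incline: f = m g sin θ − P = 315.4 − 249 = 66.36 N.
At the threshold f = μ_s N, so μ_s,min = 66.36/294.1 = 0.226.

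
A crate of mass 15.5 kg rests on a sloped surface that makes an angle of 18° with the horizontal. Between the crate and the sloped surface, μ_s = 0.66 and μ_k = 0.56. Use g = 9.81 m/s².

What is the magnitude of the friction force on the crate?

Normal force: N = m g cos θ = 15.5 × 9.81 × cos 18° = 144.6 N.
For equilibrium along the incline, friction must balance the weight component: f = m g sin θ = 46.99 N up the slope.
Maximum static friction available: μ_s N = 0.66 × 144.6 = 95.44 N.
Since |46.99| ≤ 95.44 N, static friction is sufficient; f equals the required value, not μ_s N.

f ≈ 47 N (up the incline)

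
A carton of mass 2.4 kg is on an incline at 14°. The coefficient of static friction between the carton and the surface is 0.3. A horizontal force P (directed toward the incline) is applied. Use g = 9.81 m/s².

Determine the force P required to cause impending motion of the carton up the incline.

At impending motion up the slope, friction acts down-slope at its limit: f = μ_s N.
Perpendicular to the incline: N = m g cos θ + P sin θ.
Along the incline: P cos θ = m g sin θ + μ_s N = m g sin θ + μ_s (m g cos θ + P sin θ).
Solving, P (cos θ − μ_s sin θ) = m g (sin θ + μ_s cos θ), so P = 2.4×9.81×(sin 14° + 0.3 cos 14°)/(cos 14° − 0.3 sin 14°) = 23.5×0.533/0.8977 = 14 N.

P ≈ 14 N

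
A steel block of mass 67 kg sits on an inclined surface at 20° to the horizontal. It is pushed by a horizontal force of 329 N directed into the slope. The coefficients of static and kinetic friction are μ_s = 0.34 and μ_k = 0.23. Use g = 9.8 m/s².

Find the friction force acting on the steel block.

f ≈ 84.6 N (down the incline)

Resolve perpendicular to the incline: N = m g cos θ + P sin θ = 67×9.8×cos 20° + 329×sin 20° = 729.5 N.
Parallel to the incline: P cos θ − m g sin θ = 309.2 − 224.6 = 84.59 N; the friction needed to balance this is 84.59 N acting down the slope.
Maximum static friction: μ_s N = 0.34 × 729.5 = 248 N.
|f_req| = 84.59 ≤ 248 N → the steel block is in equilibrium; friction equals the required value.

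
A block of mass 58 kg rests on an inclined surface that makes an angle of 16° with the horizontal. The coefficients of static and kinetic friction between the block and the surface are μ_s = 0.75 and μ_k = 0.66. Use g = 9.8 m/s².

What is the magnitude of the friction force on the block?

Perpendicular to the surface, N = m g cos θ = 58·9.8·cos 16° = 546.4 N.
For equilibrium along the incline, friction must balance the weight component: f = m g sin θ = 156.7 N up the slope.
The static-friction ceiling is μ_s N = 0.75 × 546.4 = 409.8 N.
Since |156.7| ≤ 409.8 N, no slip — friction simply equals what equilibrium demands.

f ≈ 157 N (up the incline)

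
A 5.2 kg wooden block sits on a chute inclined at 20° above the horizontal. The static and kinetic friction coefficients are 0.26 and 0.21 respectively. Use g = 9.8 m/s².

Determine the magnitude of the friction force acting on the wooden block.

f ≈ 10.1 N (up the incline)

Normal force: N = m g cos θ = 5.2 × 9.8 × cos 20° = 47.89 N.
For equilibrium along the incline, friction must balance the weight component: f = m g sin θ = 17.43 N up the slope.
Maximum static friction available: μ_s N = 0.26 × 47.89 = 12.45 N.
|17.43| exceeds 12.45 N, so the wooden block slips down-slope; friction is kinetic, f = μ_k N = 0.21×47.89 = 10.1 N.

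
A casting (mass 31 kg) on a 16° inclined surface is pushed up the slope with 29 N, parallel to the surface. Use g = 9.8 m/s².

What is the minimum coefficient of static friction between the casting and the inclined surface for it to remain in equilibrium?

N = m g cos θ = 292 N.
Friction must make up the shortfall along the incline: f = m g sin θ − P = 83.74 − 29 = 54.74 N.
At the threshold f = μ_s N, so μ_s,min = 54.74/292 = 0.187.

μ_s,min ≈ 0.187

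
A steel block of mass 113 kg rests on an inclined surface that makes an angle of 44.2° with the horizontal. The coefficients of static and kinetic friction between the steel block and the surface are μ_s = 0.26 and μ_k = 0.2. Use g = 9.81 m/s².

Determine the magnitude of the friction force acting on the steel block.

f ≈ 159 N (up the incline)

Normal force: N = m g cos θ = 113 × 9.81 × cos 44.2° = 794.7 N.
For equilibrium along the incline, friction must balance the weight component: f = m g sin θ = 772.8 N up the slope.
The static-friction ceiling is μ_s N = 0.26 × 794.7 = 206.6 N.
Since |772.8| > 206.6 N, static friction cannot hold it; the steel block slides down the incline and kinetic friction applies: f = μ_k N = 0.2 × 794.7 = 159 N.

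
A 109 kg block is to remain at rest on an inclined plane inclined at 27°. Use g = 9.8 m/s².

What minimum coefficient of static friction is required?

μ_s,min ≈ 0.51

At the slip threshold m g sin θ = μ_s m g cos θ, so μ_s,min = tan θ.
μ_s,min = tan 27° = 0.51.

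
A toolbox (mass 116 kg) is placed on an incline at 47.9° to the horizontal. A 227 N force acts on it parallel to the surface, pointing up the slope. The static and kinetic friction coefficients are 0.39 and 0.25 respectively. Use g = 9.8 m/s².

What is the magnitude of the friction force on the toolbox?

Normal force: N = m g cos θ = 116 × 9.8 × cos 47.9° = 762.1 N.
For equilibrium along the incline the friction force must supply f = m g sin θ − P = 843.5 − 227 = 616.5 N (positive meaning up-slope).
Static friction can supply at most μ_s N = 297.2 N.
Since |616.5| > 297.2 N, static friction cannot hold it; the toolbox slides down the incline and kinetic friction applies: f = μ_k N = 0.25 × 762.1 = 191 N.

f ≈ 191 N (up the incline)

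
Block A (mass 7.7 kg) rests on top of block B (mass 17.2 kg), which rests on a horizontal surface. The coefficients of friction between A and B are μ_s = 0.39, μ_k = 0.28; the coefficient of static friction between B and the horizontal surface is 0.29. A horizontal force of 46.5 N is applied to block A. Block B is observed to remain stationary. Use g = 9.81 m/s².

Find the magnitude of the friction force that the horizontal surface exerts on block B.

Between the blocks, N₁ = m_A g = 75.54 N.
Maximum static friction on A from B: μ_s N₁ = 0.39×75.54 = 29.46 N.
P = 46.5 N exceeds that limit, so A slips over B and the interface friction becomes kinetic: f₁ = μ_k N₁ = 0.28×75.54 = 21.2 N.
B experiences an equal 21.2 N forward from A (third law). B is in equilibrium, so the floor supplies f₂ = 21.2 N of static friction (limit μ_s(m_A+m_B)g = 70.84 N, not exceeded).

f ≈ 21.2 N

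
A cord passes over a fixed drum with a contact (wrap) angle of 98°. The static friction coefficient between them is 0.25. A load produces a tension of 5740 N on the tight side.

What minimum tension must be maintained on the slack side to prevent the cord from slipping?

Capstan equation at impending slip: T_tight/T_slack = e^{μβ}.
β = 98° = 1.71 rad; e^{μβ} = e^{0.25×1.71} = 1.534.
T_slack = T_tight / e^{μβ} = 5740 / 1.534 = 3740 N.

T_min ≈ 3740 N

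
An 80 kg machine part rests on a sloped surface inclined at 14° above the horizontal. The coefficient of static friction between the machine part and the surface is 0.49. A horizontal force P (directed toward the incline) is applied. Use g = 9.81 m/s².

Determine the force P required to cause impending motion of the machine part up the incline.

P ≈ 661 N

At impending motion up the slope, friction acts down-slope at its limit: f = μ_s N.
Perpendicular to the incline: N = m g cos θ + P sin θ.
Along the incline: P cos θ = m g sin θ + μ_s N = m g sin θ + μ_s (m g cos θ + P sin θ).
Solving, P (cos θ − μ_s sin θ) = m g (sin θ + μ_s cos θ), so P = 80×9.81×(sin 14° + 0.49 cos 14°)/(cos 14° − 0.49 sin 14°) = 785×0.7174/0.8518 = 661 N.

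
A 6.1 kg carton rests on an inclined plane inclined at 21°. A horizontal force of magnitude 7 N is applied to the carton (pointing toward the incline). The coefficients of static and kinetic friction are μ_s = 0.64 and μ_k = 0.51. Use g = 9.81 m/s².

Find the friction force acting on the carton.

Resolve perpendicular to the incline: N = m g cos θ + P sin θ = 6.1×9.81×cos 21° + 7×sin 21° = 58.37 N.
Parallel to the incline: P cos θ − m g sin θ = 6.535 − 21.45 = -14.91 N; the friction needed to balance this is 14.91 N acting up the slope.
Maximum static friction: μ_s N = 0.64 × 58.37 = 37.36 N.
Since 14.91 N is within the 37.36 N limit, the carton stays put and friction is exactly 14.9 N.

f ≈ 14.9 N (up the incline)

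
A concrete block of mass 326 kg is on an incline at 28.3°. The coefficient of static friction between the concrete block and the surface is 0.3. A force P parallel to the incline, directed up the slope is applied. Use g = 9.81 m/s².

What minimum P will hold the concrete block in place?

The concrete block tends to slide down (tan θ > μ_s), so at the point of impending slip friction acts up-slope at its limit: f = μ_s N.
P is parallel to the surface, so N = m g cos θ = 2820 N.
Along the incline: P + μ_s N = m g sin θ, so P = 1520 − 0.3×2820 = 671 N.

P_min ≈ 671 N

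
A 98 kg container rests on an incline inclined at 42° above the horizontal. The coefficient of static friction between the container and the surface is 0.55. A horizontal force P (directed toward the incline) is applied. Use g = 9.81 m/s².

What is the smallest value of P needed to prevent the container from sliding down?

P_min ≈ 225 N

The container tends to slide down (tan θ > μ_s), so at the point of impending slip friction acts up-slope at its limit: f = μ_s N.
Perpendicular to the incline: N = m g cos θ + P sin θ.
Along the incline: P cos θ + μ_s N = m g sin θ, i.e. P cos θ + μ_s (m g cos θ + P sin θ) = m g sin θ.
Solving, P (cos θ + μ_s sin θ) = m g (sin θ − μ_s cos θ), so P = 961×0.2604/1.111 = 225 N.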